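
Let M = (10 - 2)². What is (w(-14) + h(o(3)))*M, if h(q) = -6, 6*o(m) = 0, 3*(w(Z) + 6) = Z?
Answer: -3200/3 ≈ -1066.7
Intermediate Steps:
w(Z) = -6 + Z/3
o(m) = 0 (o(m) = (⅙)*0 = 0)
M = 64 (M = 8² = 64)
(w(-14) + h(o(3)))*M = ((-6 + (⅓)*(-14)) - 6)*64 = ((-6 - 14/3) - 6)*64 = (-32/3 - 6)*64 = -50/3*64 = -3200/3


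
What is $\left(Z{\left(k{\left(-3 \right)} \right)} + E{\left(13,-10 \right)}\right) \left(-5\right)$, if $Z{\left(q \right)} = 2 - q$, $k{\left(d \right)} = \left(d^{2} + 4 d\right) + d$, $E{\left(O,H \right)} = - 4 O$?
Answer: $220$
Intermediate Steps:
$k{\left(d \right)} = d^{2} + 5 d$
$\left(Z{\left(k{\left(-3 \right)} \right)} + E{\left(13,-10 \right)}\right) \left(-5\right) = \left(\left(2 - - 3 \left(5 - 3\right)\right) - 52\right) \left(-5\right) = \left(\left(2 - \left(-3\right) 2\right) - 52\right) \left(-5\right) = \left(\left(2 - -6\right) - 52\right) \left(-5\right) = \left(\left(2 + 6\right) - 52\right) \left(-5\right) = \left(8 - 52\right) \left(-5\right) = \left(-44\right) \left(-5\right) = 220$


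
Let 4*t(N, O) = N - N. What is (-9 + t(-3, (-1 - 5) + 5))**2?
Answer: 81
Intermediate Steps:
t(N, O) = 0 (t(N, O) = (N - N)/4 = (1/4)*0 = 0)
(-9 + t(-3, (-1 - 5) + 5))**2 = (-9 + 0)**2 = (-9)**2 = 81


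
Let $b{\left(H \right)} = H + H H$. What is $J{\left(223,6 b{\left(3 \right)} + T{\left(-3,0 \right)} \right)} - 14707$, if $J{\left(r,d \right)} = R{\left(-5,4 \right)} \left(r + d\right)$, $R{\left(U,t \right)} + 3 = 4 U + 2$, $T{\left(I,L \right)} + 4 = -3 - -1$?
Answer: $-20776$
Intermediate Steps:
$T{\left(I,L \right)} = -6$ ($T{\left(I,L \right)} = -4 - 2 = -6$)
$R{\left(U,t \right)} = -1 + 4 U$ ($R{\left(U,t \right)} = -3 + \left(4 U + 2\right) = -3 + \left(2 + 4 U\right) = -1 + 4 U$)
$b{\left(H \right)} = H + H^{2}$
$J{\left(r,d \right)} = - 21 d - 21 r$ ($J{\left(r,d \right)} = \left(-1 + 4 \left(-5\right)\right) \left(r + d\right) = \left(-1 - 20\right) \left(d + r\right) = - 21 \left(d + r\right) = - 21 d - 21 r$)
$J{\left(223,6 b{\left(3 \right)} + T{\left(-3,0 \right)} \right)} - 14707 = \left(- 21 \left(6 \cdot 3 \left(1 + 3\right) - 6\right) - 4683\right) - 14707 = \left(- 21 \left(6 \cdot 3 \cdot 4 - 6\right) - 4683\right) - 14707 = \left(- 21 \left(6 \cdot 12 - 6\right) - 4683\right) - 14707 = \left(- 21 \left(72 - 6\right) - 4683\right) - 14707 = \left(\left(-21\right) 66 - 4683\right) - 14707 = \left(-1386 - 4683\right) - 14707 = -6069 - 14707 = -20776$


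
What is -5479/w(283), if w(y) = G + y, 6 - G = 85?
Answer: -5479/204 ≈ -26.858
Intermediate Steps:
G = -79 (G = 6 - 1*85 = 6 - 85 = -79)
w(y) = -79 + y
-5479/w(283) = -5479/(-79 + 283) = -5479/204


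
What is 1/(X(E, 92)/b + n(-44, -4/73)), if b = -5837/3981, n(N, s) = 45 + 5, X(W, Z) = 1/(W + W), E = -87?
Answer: 338546/16928627 ≈ 0.019998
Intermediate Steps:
X(W, Z) = 1/(2*W)
n(N, s) = 50
b = -5837/3981 (b = -5837*1/3981 = -5837/3981 ≈ -1.4662)
1/(X(E, 92)/b + n(-44, -4/73)) = 1/(((1/2)/(-87))/(-5837/3981) + 50) = 1/(((1/2)*(-1/87))*(-3981/5837) + 50) = 1/(-1/174*(-3981/5837) + 50) = 1/(1327/338546 + 50) = 1/(16928627/338546) = 338546/16928627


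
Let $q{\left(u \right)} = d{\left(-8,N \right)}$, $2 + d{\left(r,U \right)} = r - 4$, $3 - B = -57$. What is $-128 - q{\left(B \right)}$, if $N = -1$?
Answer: $-114$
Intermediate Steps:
$B = 60$ ($B = 3 - -57 = 3 + 57 = 60$)
$d{\left(r,U \right)} = -6 + r$ ($d{\left(r,U \right)} = -2 + \left(r - 4\right) = -2 + \left(-4 + r\right) = -6 + r$)
$q{\left(u \right)} = -14$ ($q{\left(u \right)} = -6 - 8 = -14$)
$-128 - q{\left(B \right)} = -128 - -14 = -128 + 14 = -114$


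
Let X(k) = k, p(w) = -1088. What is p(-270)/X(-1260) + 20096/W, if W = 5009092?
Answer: 342200816/394465995 ≈ 0.86750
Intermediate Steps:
p(-270)/X(-1260) + 20096/W = -1088/(-1260) + 20096/5009092 = -1088*(-1/1260) + 20096*(1/5009092) = 272/315 + 5024/1252273 = 342200816/394465995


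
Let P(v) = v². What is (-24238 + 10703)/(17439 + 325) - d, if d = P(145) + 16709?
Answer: -670320311/17764 ≈ -37735.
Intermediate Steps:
d = 37734 (d = 145² + 16709 = 21025 + 16709 = 37734)
(-24238 + 10703)/(17439 + 325) - d = (-24238 + 10703)/(17439 + 325) - 1*37734 = -13535/17764 - 37734 = -670320311/17764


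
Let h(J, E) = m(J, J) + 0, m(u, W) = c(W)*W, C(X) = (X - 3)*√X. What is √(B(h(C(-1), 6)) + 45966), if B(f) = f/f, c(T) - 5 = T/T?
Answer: √45967 ≈ 214.40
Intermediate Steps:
C(X) = √X*(-3 + X) (C(X) = (-3 + X)*√X = √X*(-3 + X))
c(T) = 6 (c(T) = 5 + T/T = 5 + 1 = 6)
m(u, W) = 6*W
h(J, E) = 6*J (h(J, E) = 6*J + 0 = 6*J)
B(f) = 1
√(B(h(C(-1), 6)) + 45966) = √(1 + 45966) = √45967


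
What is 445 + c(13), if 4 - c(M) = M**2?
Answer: 280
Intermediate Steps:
c(M) = 4 - M**2
445 + c(13) = 445 + (4 - 1*13**2) = 445 + (4 - 1*169) = 445 + (4 - 169) = 445 - 165 = 280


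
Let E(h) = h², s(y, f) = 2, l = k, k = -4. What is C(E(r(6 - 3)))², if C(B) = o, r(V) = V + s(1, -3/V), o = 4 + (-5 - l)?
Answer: 9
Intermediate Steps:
l = -4
o = 3 (o = 4 + (-5 - 1*(-4)) = 4 + (-5 + 4) = 4 - 1 = 3)
r(V) = 2 + V (r(V) = V + 2 = 2 + V)
C(B) = 3
C(E(r(6 - 3)))² = 3² = 9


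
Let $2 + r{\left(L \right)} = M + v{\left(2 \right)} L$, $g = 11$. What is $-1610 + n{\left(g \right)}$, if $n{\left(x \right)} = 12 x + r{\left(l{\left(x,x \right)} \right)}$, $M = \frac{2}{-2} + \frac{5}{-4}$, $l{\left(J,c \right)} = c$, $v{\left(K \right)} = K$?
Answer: $- \frac{5841}{4} \approx -1460.3$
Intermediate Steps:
$M = - \frac{9}{4}$ ($M = 2 \left(- \frac{1}{2}\right) + 5 \left(- \frac{1}{4}\right) = -1 - \frac{5}{4} = - \frac{9}{4} \approx -2.25$)
$r{\left(L \right)} = - \frac{17}{4} + 2 L$ ($r{\left(L \right)} = -2 + \left(- \frac{9}{4} + 2 L\right) = - \frac{17}{4} + 2 L$)
$n{\left(x \right)} = - \frac{17}{4} + 14 x$ ($n{\left(x \right)} = 12 x + \left(- \frac{17}{4} + 2 x\right) = - \frac{17}{4} + 14 x$)
$-1610 + n{\left(g \right)} = -1610 + \left(- \frac{17}{4} + 14 \cdot 11\right) = -1610 + \left(- \frac{17}{4} + 154\right) = -1610 + \frac{599}{4} = - \frac{5841}{4}$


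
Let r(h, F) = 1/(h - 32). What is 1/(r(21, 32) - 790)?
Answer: -11/8691 ≈ -0.0012657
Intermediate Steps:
r(h, F) = 1/(-32 + h)
1/(r(21, 32) - 790) = 1/(1/(-32 + 21) - 790) = 1/(1/(-11) - 790) = 1/(-1/11 - 790) = 1/(-8691/11) = -11/8691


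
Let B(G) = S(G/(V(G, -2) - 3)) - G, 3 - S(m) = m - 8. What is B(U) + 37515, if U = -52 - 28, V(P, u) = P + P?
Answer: 6129698/163 ≈ 37606.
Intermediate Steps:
V(P, u) = 2*P
S(m) = 11 - m (S(m) = 3 - (m - 8) = 3 - (-8 + m) = 3 + (8 - m) = 11 - m)
U = -80
B(G) = 11 - G - G/(-3 + 2*G) (B(G) = (11 - G/(2*G - 3)) - G = (11 - G/(-3 + 2*G)) - G = 11 - G - G/(-3 + 2*G))
B(U) + 37515 = (-1*(-80) + (-3 + 2*(-80))*(11 - 1*(-80)))/(-3 + 2*(-80)) + 37515 = (80 + (-3 - 160)*(11 + 80))/(-3 - 160) + 37515 = (80 - 163*91)/(-163) + 37515 = -(80 - 14833)/163 + 37515 = -1/163*(-14753) + 37515 = 14753/163 + 37515 = 6129698/163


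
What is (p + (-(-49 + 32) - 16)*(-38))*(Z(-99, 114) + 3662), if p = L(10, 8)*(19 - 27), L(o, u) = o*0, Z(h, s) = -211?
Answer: -131138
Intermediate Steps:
L(o, u) = 0
p = 0 (p = 0*(19 - 27) = 0*(-8) = 0)
(p + (-(-49 + 32) - 16)*(-38))*(Z(-99, 114) + 3662) = (0 + (-(-49 + 32) - 16)*(-38))*(-211 + 3662) = (0 + (-1*(-17) - 16)*(-38))*3451 = (0 + (17 - 16)*(-38))*3451 = (0 + 1*(-38))*3451 = (0 - 38)*3451 = -38*3451 = -131138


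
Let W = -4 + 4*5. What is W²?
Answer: 256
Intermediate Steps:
W = 16 (W = -4 + 20 = 16)
W² = 16² = 256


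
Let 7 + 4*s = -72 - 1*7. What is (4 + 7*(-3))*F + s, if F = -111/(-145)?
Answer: -10009/290 ≈ -34.514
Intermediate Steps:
F = 111/145 (F = -111*(-1/145) = 111/145 ≈ 0.76552)
s = -43/2 (s = -7/4 + (-72 - 1*7)/4 = -7/4 + (-72 - 7)/4 = -7/4 + (¼)*(-79) = -7/4 - 79/4 = -43/2 ≈ -21.500)
(4 + 7*(-3))*F + s = (4 + 7*(-3))*(111/145) - 43/2 = (4 - 21)*(111/145) - 43/2 = -17*111/145 - 43/2 = -1887/145 - 43/2 = -10009/290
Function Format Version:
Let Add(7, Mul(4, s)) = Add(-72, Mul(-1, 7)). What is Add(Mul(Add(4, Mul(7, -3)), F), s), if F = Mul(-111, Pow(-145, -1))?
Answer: Rational(-10009, 290) ≈ -34.514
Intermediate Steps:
F = Rational(111, 145) (F = Mul(-111, Rational(-1, 145)) = Rational(111, 145) ≈ 0.76552)
s = Rational(-43, 2) (s = Add(Rational(-7, 4), Mul(Rational(1, 4), Add(-72, Mul(-1, 7)))) = Add(Rational(-7, 4), Mul(Rational(1, 4), Add(-72, -7))) = Add(Rational(-7, 4), Mul(Rational(1, 4), -79)) = Add(Rational(-7, 4), Rational(-79, 4)) = Rational(-43, 2) ≈ -21.500)
Add(Mul(Add(4, Mul(7, -3)), F), s) = Add(Mul(Add(4, Mul(7, -3)), Rational(111, 145)), Rational(-43, 2)) = Add(Mul(Add(4, -21), Rational(111, 145)), Rational(-43, 2)) = Add(Mul(-17, Rational(111, 145)), Rational(-43, 2)) = Add(Rational(-1887, 145), Rational(-43, 2)) = Rational(-10009, 290)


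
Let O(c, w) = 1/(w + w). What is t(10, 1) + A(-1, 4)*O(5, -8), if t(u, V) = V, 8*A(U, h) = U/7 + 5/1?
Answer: 431/448 ≈ 0.96205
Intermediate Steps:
A(U, h) = 5/8 + U/56 (A(U, h) = (U/7 + 5/1)/8 = (U*(1/7) + 5*1)/8 = (U/7 + 5)/8 = (5 + U/7)/8 = 5/8 + U/56)
O(c, w) = 1/(2*w)
t(10, 1) + A(-1, 4)*O(5, -8) = 1 + (5/8 + (1/56)*(-1))*((1/2)/(-8)) = 1 + (5/8 - 1/56)*((1/2)*(-1/8)) = 1 + (17/28)*(-1/16) = 1 - 17/448 = 431/448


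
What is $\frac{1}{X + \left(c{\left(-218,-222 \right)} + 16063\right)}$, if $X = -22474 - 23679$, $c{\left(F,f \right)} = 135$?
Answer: $- \frac{1}{29955} \approx -3.3383 \cdot 10^{-5}$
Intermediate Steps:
$X = -46153$
$\frac{1}{X + \left(c{\left(-218,-222 \right)} + 16063\right)} = \frac{1}{-46153 + \left(135 + 16063\right)} = \frac{1}{-46153 + 16198} = \frac{1}{-29955} = - \frac{1}{29955}$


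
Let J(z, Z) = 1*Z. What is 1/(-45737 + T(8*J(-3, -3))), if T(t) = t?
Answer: -1/45761 ≈ -2.1853e-5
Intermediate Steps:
J(z, Z) = Z
1/(-45737 + T(8*J(-3, -3))) = 1/(-45737 + 8*(-3)) = 1/(-45737 - 24) = 1/(-45761) = -1/45761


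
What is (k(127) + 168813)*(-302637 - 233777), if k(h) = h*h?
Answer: -99205477988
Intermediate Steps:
k(h) = h²
(k(127) + 168813)*(-302637 - 233777) = (127² + 168813)*(-302637 - 233777) = (16129 + 168813)*(-536414) = 184942*(-536414) = -99205477988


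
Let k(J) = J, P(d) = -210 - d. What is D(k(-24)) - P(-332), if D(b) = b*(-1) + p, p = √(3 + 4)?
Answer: -98 + √7 ≈ -95.354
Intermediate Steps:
p = √7 ≈ 2.6458
D(b) = √7 - b (D(b) = b*(-1) + √7 = -b + √7 = √7 - b)
D(k(-24)) - P(-332) = (√7 - 1*(-24)) - (-210 - 1*(-332)) = (√7 + 24) - (-210 + 332) = (24 + √7) - 1*122 = (24 + √7) - 122 = -98 + √7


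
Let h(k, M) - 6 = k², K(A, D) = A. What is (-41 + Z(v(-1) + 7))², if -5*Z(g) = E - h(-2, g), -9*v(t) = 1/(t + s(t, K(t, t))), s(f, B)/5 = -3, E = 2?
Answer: 38809/25 ≈ 1552.4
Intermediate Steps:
s(f, B) = -15 (s(f, B) = 5*(-3) = -15)
h(k, M) = 6 + k²
v(t) = -1/(9*(-15 + t)) (v(t) = -1/(9*(t - 15)) = -1/(9*(-15 + t)))
Z(g) = 8/5 (Z(g) = -(2 - (6 + (-2)²))/5 = -(2 - (6 + 4))/5 = -(2 - 1*10)/5 = -(2 - 10)/5 = -⅕*(-8) = 8/5)
(-41 + Z(v(-1) + 7))² = (-41 + 8/5)² = (-197/5)² = 38809/25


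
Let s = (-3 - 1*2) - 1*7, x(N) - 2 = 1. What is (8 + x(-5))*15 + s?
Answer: 153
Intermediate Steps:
x(N) = 3 (x(N) = 2 + 1 = 3)
s = -12 (s = (-3 - 2) - 7 = -5 - 7 = -12)
(8 + x(-5))*15 + s = (8 + 3)*15 - 12 = 11*15 - 12 = 165 - 12 = 153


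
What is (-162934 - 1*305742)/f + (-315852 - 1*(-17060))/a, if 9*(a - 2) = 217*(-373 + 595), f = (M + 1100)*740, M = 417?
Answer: -31680705667/563535160 ≈ -56.218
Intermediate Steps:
f = 1122580 (f = (417 + 1100)*740 = 1517*740 = 1122580)
a = 16064/3 (a = 2 + (217*(-373 + 595))/9 = 2 + (217*222)/9 = 2 + (1/9)*48174 = 2 + 16058/3 = 16064/3 ≈ 5354.7)
(-162934 - 1*305742)/f + (-315852 - 1*(-17060))/a = (-162934 - 1*305742)/1122580 + (-315852 - 1*(-17060))/(16064/3) = (-162934 - 305742)*(1/1122580) + (-315852 + 17060)*(3/16064) = -468676*1/1122580 - 298792*3/16064 = -117169/280645 - 112047/2008 = -31680705667/563535160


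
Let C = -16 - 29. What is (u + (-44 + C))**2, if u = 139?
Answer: 2500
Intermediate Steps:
C = -45
(u + (-44 + C))**2 = (139 + (-44 - 45))**2 = (139 - 89)**2 = 50**2 = 2500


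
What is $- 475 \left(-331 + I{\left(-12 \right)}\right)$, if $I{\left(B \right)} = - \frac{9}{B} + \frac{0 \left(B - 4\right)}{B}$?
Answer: $\frac{627475}{4} \approx 1.5687 \cdot 10^{5}$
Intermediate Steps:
$I{\left(B \right)} = - \frac{9}{B}$ ($I{\left(B \right)} = - \frac{9}{B} + \frac{0 \left(-4 + B\right)}{B} = - \frac{9}{B} + \frac{0}{B} = - \frac{9}{B} + 0 = - \frac{9}{B}$)
$- 475 \left(-331 + I{\left(-12 \right)}\right) = - 475 \left(-331 - \frac{9}{-12}\right) = - 475 \left(-331 - - \frac{3}{4}\right) = - 475 \left(-331 + \frac{3}{4}\right) = \left(-475\right) \left(- \frac{1321}{4}\right) = \frac{627475}{4}$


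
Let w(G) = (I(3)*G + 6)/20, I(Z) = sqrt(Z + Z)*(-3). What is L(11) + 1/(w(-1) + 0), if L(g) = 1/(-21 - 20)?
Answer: -823/123 + 10*sqrt(6)/3 ≈ 1.4739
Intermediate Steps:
L(g) = -1/41 (L(g) = 1/(-41) = -1/41)
I(Z) = -3*sqrt(2)*sqrt(Z) (I(Z) = sqrt(2*Z)*(-3) = (sqrt(2)*sqrt(Z))*(-3) = -3*sqrt(2)*sqrt(Z))
w(G) = 3/10 - 3*G*sqrt(6)/20 (w(G) = ((-3*sqrt(2)*sqrt(3))*G + 6)/20 = ((-3*sqrt(6))*G + 6)*(1/20) = (-3*G*sqrt(6) + 6)*(1/20) = (6 - 3*G*sqrt(6))*(1/20) = 3/10 - 3*G*sqrt(6)/20)
L(11) + 1/(w(-1) + 0) = -1/41 + 1/((3/10 - 3/20*(-1)*sqrt(6)) + 0) = -1/41 + 1/((3/10 + 3*sqrt(6)/20) + 0) = -1/41 + 1/(3/10 + 3*sqrt(6)/20)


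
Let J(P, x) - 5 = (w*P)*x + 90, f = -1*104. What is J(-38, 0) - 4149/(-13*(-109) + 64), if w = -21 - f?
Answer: 136546/1481 ≈ 92.198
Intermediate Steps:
f = -104
w = 83 (w = -21 - 1*(-104) = -21 + 104 = 83)
J(P, x) = 95 + 83*P*x (J(P, x) = 5 + ((83*P)*x + 90) = 5 + (83*P*x + 90) = 5 + (90 + 83*P*x) = 95 + 83*P*x)
J(-38, 0) - 4149/(-13*(-109) + 64) = (95 + 83*(-38)*0) - 4149/(-13*(-109) + 64) = (95 + 0) - 4149/(1417 + 64) = 95 - 4149/1481 = 136546/1481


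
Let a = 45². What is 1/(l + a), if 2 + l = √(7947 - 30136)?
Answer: 2023/4114718 - I*√22189/4114718 ≈ 0.00049165 - 3.6202e-5*I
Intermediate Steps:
a = 2025
l = -2 + I*√22189 (l = -2 + √(7947 - 30136) = -2 + √(-22189) = -2 + I*√22189 ≈ -2.0 + 148.96*I)
1/(l + a) = 1/((-2 + I*√22189) + 2025) = 1/(2023 + I*√22189)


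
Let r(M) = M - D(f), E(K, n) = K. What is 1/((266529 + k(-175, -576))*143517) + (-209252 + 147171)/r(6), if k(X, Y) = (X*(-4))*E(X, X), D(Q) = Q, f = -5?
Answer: -116659285361402/20670609993 ≈ -5643.7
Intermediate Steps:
k(X, Y) = -4*X**2 (k(X, Y) = (X*(-4))*X = (-4*X)*X = -4*X**2)
r(M) = 5 + M (r(M) = M - 1*(-5) = M + 5 = 5 + M)
1/((266529 + k(-175, -576))*143517) + (-209252 + 147171)/r(6) = 1/((266529 - 4*(-175)**2)*143517) + (-209252 + 147171)/(5 + 6) = (1/143517)/(266529 - 4*30625) - 62081/11 = (1/143517)/(266529 - 122500) - 62081*1/11 = (1/143517)/144029 - 62081/11 = (1/144029)*(1/143517) - 62081/11 = 1/20670609993 - 62081/11 = -116659285361402/20670609993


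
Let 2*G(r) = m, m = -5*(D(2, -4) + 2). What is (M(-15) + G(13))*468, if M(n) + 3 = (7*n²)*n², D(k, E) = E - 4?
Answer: 165853116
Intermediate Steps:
D(k, E) = -4 + E
M(n) = -3 + 7*n⁴ (M(n) = -3 + (7*n²)*n² = -3 + 7*n⁴)
m = 30 (m = -5*((-4 - 4) + 2) = -5*(-8 + 2) = -5*(-6) = 30)
G(r) = 15 (G(r) = (½)*30 = 15)
(M(-15) + G(13))*468 = ((-3 + 7*(-15)⁴) + 15)*468 = ((-3 + 7*50625) + 15)*468 = ((-3 + 354375) + 15)*468 = (354372 + 15)*468 = 354387*468 = 165853116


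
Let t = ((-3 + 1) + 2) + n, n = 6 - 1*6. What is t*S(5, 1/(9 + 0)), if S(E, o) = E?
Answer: 0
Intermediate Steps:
n = 0 (n = 6 - 6 = 0)
t = 0 (t = ((-3 + 1) + 2) + 0 = (-2 + 2) + 0 = 0 + 0 = 0)
t*S(5, 1/(9 + 0)) = 0*5 = 0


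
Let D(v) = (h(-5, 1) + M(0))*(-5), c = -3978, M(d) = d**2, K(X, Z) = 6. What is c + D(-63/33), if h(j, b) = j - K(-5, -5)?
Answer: -3923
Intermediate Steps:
h(j, b) = -6 + j (h(j, b) = j - 1*6 = j - 6 = -6 + j)
D(v) = 55 (D(v) = ((-6 - 5) + 0**2)*(-5) = (-11 + 0)*(-5) = -11*(-5) = 55)
c + D(-63/33) = -3978 + 55 = -3923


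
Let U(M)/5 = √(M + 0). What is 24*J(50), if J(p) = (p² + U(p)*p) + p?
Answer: 61200 + 30000*√2 ≈ 1.0363e+5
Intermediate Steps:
U(M) = 5*√M (U(M) = 5*√(M + 0) = 5*√M)
J(p) = p + p² + 5*p^(3/2) (J(p) = (p² + (5*√p)*p) + p = (p² + 5*p^(3/2)) + p = p + p² + 5*p^(3/2))
24*J(50) = 24*(50*(1 + 50 + 5*√50)) = 24*(50*(1 + 50 + 5*(5*√2))) = 24*(50*(1 + 50 + 25*√2)) = 24*(50*(51 + 25*√2)) = 24*(2550 + 1250*√2) = 61200 + 30000*√2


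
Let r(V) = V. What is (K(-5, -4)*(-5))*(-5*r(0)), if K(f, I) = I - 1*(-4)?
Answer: 0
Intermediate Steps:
K(f, I) = 4 + I (K(f, I) = I + 4 = 4 + I)
(K(-5, -4)*(-5))*(-5*r(0)) = ((4 - 4)*(-5))*(-5*0) = (0*(-5))*0 = 0*0 = 0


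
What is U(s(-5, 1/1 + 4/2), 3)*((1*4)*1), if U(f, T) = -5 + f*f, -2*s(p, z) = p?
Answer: 5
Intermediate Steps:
s(p, z) = -p/2
U(f, T) = -5 + f²
U(s(-5, 1/1 + 4/2), 3)*((1*4)*1) = (-5 + (-½*(-5))²)*((1*4)*1) = (-5 + (5/2)²)*(4*1) = (-5 + 25/4)*4 = (5/4)*4 = 5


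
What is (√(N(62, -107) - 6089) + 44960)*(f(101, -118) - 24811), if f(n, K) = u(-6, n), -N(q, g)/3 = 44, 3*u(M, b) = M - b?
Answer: -3351318400/3 - 74540*I*√6221/3 ≈ -1.1171e+9 - 1.9597e+6*I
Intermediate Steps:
u(M, b) = -b/3 + M/3 (u(M, b) = (M - b)/3 = -b/3 + M/3)
N(q, g) = -132 (N(q, g) = -3*44 = -132)
f(n, K) = -2 - n/3 (f(n, K) = -n/3 + (⅓)*(-6) = -n/3 - 2 = -2 - n/3)
(√(N(62, -107) - 6089) + 44960)*(f(101, -118) - 24811) = (√(-132 - 6089) + 44960)*((-2 - ⅓*101) - 24811) = (√(-6221) + 44960)*((-2 - 101/3) - 24811) = (I*√6221 + 44960)*(-107/3 - 24811) = (44960 + I*√6221)*(-74540/3) = -3351318400/3 - 74540*I*√6221/3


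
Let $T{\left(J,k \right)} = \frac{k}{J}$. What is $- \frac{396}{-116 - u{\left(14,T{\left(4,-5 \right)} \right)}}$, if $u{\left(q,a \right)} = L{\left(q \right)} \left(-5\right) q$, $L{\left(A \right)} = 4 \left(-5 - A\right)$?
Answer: $\frac{11}{151} \approx 0.072848$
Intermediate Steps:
$L{\left(A \right)} = -20 - 4 A$
$u{\left(q,a \right)} = q \left(100 + 20 q\right)$ ($u{\left(q,a \right)} = \left(-20 - 4 q\right) \left(-5\right) q = \left(100 + 20 q\right) q = q \left(100 + 20 q\right)$)
$- \frac{396}{-116 - u{\left(14,T{\left(4,-5 \right)} \right)}} = - \frac{396}{-116 - 20 \cdot 14 \left(5 + 14\right)} = - \frac{396}{-116 - 20 \cdot 14 \cdot 19} = - \frac{396}{-116 - 5320} = - \frac{396}{-5436} = \left(-396\right) \left(- \frac{1}{5436}\right) = \frac{11}{151}$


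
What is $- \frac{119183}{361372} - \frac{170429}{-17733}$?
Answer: $\frac{59474796449}{6408209676} \approx 9.281$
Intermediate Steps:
$- \frac{119183}{361372} - \frac{170429}{-17733} = \left(-119183\right) \frac{1}{361372} - - \frac{170429}{17733} = - \frac{119183}{361372} + \frac{170429}{17733} = \frac{59474796449}{6408209676}$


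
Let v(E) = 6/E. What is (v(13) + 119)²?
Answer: 2411809/169 ≈ 14271.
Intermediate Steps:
(v(13) + 119)² = (6/13 + 119)² = (1553/13)² = 2411809/169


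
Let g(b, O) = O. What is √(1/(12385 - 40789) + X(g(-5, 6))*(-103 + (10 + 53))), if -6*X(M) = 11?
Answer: √1643454651/4734 ≈ 8.5635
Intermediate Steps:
X(M) = -11/6 (X(M) = -⅙*11 = -11/6)
√(1/(12385 - 40789) + X(g(-5, 6))*(-103 + (10 + 53))) = √(1/(12385 - 40789) - 11*(-103 + (10 + 53))/6) = √(1/(-28404) - 11*(-103 + 63)/6) = √(-1/28404 - 11/6*(-40)) = √(-1/28404 + 220/3) = √(2082959/28404) = √1643454651/4734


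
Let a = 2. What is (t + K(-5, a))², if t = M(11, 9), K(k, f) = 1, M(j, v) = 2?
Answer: 9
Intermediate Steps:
t = 2
(t + K(-5, a))² = (2 + 1)² = 3² = 9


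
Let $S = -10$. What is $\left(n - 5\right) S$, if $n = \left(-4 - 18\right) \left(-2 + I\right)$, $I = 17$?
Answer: $3350$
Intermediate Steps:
$n = -330$ ($n = \left(-4 - 18\right) \left(-2 + 17\right) = \left(-22\right) 15 = -330$)
$\left(n - 5\right) S = \left(-330 - 5\right) \left(-10\right) = \left(-335\right) \left(-10\right) = 3350$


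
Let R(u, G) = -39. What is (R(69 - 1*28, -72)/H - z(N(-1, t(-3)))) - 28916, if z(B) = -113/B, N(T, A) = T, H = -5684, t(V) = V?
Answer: -165000797/5684 ≈ -29029.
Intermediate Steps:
(R(69 - 1*28, -72)/H - z(N(-1, t(-3)))) - 28916 = (-39/(-5684) - (-113)/(-1)) - 28916 = (-39*(-1/5684) - (-113)*(-1)) - 28916 = (39/5684 - 1*113) - 28916 = (39/5684 - 113) - 28916 = -642253/5684 - 28916 = -165000797/5684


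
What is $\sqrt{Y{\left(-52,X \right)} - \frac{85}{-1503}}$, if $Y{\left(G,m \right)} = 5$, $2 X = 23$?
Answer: $\frac{20 \sqrt{3173}}{501} \approx 2.2487$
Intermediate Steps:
$X = \frac{23}{2}$ ($X = \frac{1}{2} \cdot 23 = \frac{23}{2} \approx 11.5$)
$\sqrt{Y{\left(-52,X \right)} - \frac{85}{-1503}} = \sqrt{5 - \frac{85}{-1503}} = \sqrt{5 - - \frac{85}{1503}} = \sqrt{5 + \frac{85}{1503}} = \sqrt{\frac{7600}{1503}} = \frac{20 \sqrt{3173}}{501}$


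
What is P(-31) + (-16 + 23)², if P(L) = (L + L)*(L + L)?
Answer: 3893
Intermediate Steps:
P(L) = 4*L² (P(L) = (2*L)*(2*L) = 4*L²)
P(-31) + (-16 + 23)² = 4*(-31)² + (-16 + 23)² = 4*961 + 7² = 3844 + 49 = 3893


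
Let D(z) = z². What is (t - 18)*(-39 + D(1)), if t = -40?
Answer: 2204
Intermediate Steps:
(t - 18)*(-39 + D(1)) = (-40 - 18)*(-39 + 1²) = -58*(-39 + 1) = -58*(-38) = 2204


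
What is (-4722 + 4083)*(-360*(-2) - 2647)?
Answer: 1231353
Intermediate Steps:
(-4722 + 4083)*(-360*(-2) - 2647) = -639*(720 - 2647) = -639*(-1927) = 1231353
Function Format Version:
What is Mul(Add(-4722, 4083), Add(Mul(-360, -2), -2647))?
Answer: 1231353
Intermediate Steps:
Mul(Add(-4722, 4083), Add(Mul(-360, -2), -2647)) = Mul(-639, Add(720, -2647)) = Mul(-639, -1927) = 1231353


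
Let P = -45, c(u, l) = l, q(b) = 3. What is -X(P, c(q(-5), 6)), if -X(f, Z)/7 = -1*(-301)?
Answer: 2107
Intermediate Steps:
X(f, Z) = -2107 (X(f, Z) = -(-7)*(-301) = -7*301 = -2107)
-X(P, c(q(-5), 6)) = -1*(-2107) = 2107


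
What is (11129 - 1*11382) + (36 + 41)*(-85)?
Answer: -6798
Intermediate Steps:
(11129 - 1*11382) + (36 + 41)*(-85) = (11129 - 11382) + 77*(-85) = -253 - 6545 = -6798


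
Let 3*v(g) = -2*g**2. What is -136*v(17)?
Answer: 78608/3 ≈ 26203.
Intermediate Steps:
v(g) = -2*g**2/3 (v(g) = (-2*g**2)/3 = -2*g**2/3)
-136*v(17) = -(-272)*17**2/3 = -(-272)*289/3 = -136*(-578/3) = 78608/3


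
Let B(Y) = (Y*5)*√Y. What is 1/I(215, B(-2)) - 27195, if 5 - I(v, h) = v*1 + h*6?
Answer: -46503457/1710 - I*√2/855 ≈ -27195.0 - 0.0016541*I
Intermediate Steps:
B(Y) = 5*Y^(3/2) (B(Y) = (5*Y)*√Y = 5*Y^(3/2))
I(v, h) = 5 - v - 6*h (I(v, h) = 5 - (v*1 + h*6) = 5 - (v + 6*h) = 5 + (-v - 6*h) = 5 - v - 6*h)
1/I(215, B(-2)) - 27195 = 1/(5 - 1*215 - 30*(-2)^(3/2)) - 27195 = 1/(5 - 215 - 30*(-2*I*√2)) - 27195 = 1/(5 - 215 - (-60)*I*√2) - 27195 = 1/(5 - 215 + 60*I*√2) - 27195 = 1/(-210 + 60*I*√2) - 27195 = -27195 + 1/(-210 + 60*I*√2)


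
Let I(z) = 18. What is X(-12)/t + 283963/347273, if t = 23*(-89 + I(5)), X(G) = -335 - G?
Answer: 575880758/567096809 ≈ 1.0155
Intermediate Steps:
t = -1633 (t = 23*(-89 + 18) = 23*(-71) = -1633)
X(-12)/t + 283963/347273 = (-335 - 1*(-12))/(-1633) + 283963/347273 = (-335 + 12)*(-1/1633) + 283963*(1/347273) = -323*(-1/1633) + 283963/347273 = 323/1633 + 283963/347273 = 575880758/567096809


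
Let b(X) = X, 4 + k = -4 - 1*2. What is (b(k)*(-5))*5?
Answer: 250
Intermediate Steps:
k = -10 (k = -4 + (-4 - 1*2) = -4 + (-4 - 2) = -4 - 6 = -10)
(b(k)*(-5))*5 = -10*(-5)*5 = 50*5 = 250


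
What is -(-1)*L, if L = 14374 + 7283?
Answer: 21657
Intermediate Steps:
L = 21657
-(-1)*L = -(-1)*21657 = -1*(-21657) = 21657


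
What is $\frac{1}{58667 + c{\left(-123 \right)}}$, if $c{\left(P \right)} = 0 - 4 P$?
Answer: $\frac{1}{59159} \approx 1.6904 \cdot 10^{-5}$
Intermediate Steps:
$c{\left(P \right)} = - 4 P$
$\frac{1}{58667 + c{\left(-123 \right)}} = \frac{1}{58667 - -492} = \frac{1}{58667 + 492} = \frac{1}{59159}$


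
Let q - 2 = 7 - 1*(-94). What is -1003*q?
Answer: -103309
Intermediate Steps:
q = 103 (q = 2 + (7 - 1*(-94)) = 2 + (7 + 94) = 2 + 101 = 103)
-1003*q = -1003*103 = -103309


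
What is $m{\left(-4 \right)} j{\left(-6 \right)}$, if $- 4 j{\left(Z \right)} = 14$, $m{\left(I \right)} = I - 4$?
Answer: $28$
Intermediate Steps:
$m{\left(I \right)} = -4 + I$ ($m{\left(I \right)} = I - 4 = -4 + I$)
$j{\left(Z \right)} = - \frac{7}{2}$ ($j{\left(Z \right)} = \left(- \frac{1}{4}\right) 14 = - \frac{7}{2}$)
$m{\left(-4 \right)} j{\left(-6 \right)} = \left(-4 - 4\right) \left(- \frac{7}{2}\right) = \left(-8\right) \left(- \frac{7}{2}\right) = 28$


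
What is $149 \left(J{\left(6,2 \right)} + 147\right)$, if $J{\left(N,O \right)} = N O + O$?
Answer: $23989$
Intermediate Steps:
$J{\left(N,O \right)} = O + N O$
$149 \left(J{\left(6,2 \right)} + 147\right) = 149 \left(2 \left(1 + 6\right) + 147\right) = 149 \left(2 \cdot 7 + 147\right) = 149 \left(14 + 147\right) = 149 \cdot 161 = 23989$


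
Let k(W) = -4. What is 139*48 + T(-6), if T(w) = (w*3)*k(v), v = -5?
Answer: 6744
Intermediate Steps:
T(w) = -12*w (T(w) = (w*3)*(-4) = (3*w)*(-4) = -12*w)
139*48 + T(-6) = 139*48 - 12*(-6) = 6672 + 72 = 6744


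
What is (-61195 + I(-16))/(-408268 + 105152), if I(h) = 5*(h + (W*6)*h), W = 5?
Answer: 63675/303116 ≈ 0.21007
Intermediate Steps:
I(h) = 155*h (I(h) = 5*(h + (5*6)*h) = 5*(h + 30*h) = 5*(31*h) = 155*h)
(-61195 + I(-16))/(-408268 + 105152) = (-61195 + 155*(-16))/(-408268 + 105152) = (-61195 - 2480)/(-303116) = -63675*(-1/303116) = 63675/303116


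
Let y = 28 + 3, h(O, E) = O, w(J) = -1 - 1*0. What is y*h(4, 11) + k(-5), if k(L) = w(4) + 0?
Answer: 123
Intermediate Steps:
w(J) = -1 (w(J) = -1 + 0 = -1)
k(L) = -1 (k(L) = -1 + 0 = -1)
y = 31
y*h(4, 11) + k(-5) = 31*4 - 1 = 124 - 1 = 123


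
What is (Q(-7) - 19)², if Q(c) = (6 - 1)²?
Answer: 36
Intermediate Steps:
Q(c) = 25 (Q(c) = 5² = 25)
(Q(-7) - 19)² = (25 - 19)² = 6² = 36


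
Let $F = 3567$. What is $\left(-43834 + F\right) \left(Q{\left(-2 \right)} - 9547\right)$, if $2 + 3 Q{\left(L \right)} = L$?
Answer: $\frac{1153448215}{3} \approx 3.8448 \cdot 10^{8}$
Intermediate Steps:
$Q{\left(L \right)} = - \frac{2}{3} + \frac{L}{3}$
$\left(-43834 + F\right) \left(Q{\left(-2 \right)} - 9547\right) = \left(-43834 + 3567\right) \left(\left(- \frac{2}{3} + \frac{1}{3} \left(-2\right)\right) - 9547\right) = - 40267 \left(\left(- \frac{2}{3} - \frac{2}{3}\right) - 9547\right) = - 40267 \left(- \frac{4}{3} - 9547\right) = \left(-40267\right) \left(- \frac{28645}{3}\right) = \frac{1153448215}{3}$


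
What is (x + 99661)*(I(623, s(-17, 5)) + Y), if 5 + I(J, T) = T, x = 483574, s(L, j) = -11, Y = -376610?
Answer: -219661465110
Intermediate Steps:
I(J, T) = -5 + T
(x + 99661)*(I(623, s(-17, 5)) + Y) = (483574 + 99661)*((-5 - 11) - 376610) = 583235*(-16 - 376610) = 583235*(-376626) = -219661465110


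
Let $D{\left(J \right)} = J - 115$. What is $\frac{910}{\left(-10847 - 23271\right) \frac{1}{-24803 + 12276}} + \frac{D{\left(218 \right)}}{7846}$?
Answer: $\frac{6388895741}{19120702} \approx 334.13$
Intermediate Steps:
$D{\left(J \right)} = -115 + J$
$\frac{910}{\left(-10847 - 23271\right) \frac{1}{-24803 + 12276}} + \frac{D{\left(218 \right)}}{7846} = \frac{910}{\left(-10847 - 23271\right) \frac{1}{-24803 + 12276}} + \frac{-115 + 218}{7846} = \frac{910}{\left(-34118\right) \frac{1}{-12527}} + 103 \cdot \frac{1}{7846} = \frac{910}{\left(-34118\right) \left(- \frac{1}{12527}\right)} + \frac{103}{7846} = \frac{910}{\frac{34118}{12527}} + \frac{103}{7846} = 910 \cdot \frac{12527}{34118} + \frac{103}{7846} = \frac{814255}{2437} + \frac{103}{7846} = \frac{6388895741}{19120702}$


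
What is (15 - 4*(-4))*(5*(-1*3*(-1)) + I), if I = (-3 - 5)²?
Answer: 2449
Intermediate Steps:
I = 64 (I = (-8)² = 64)
(15 - 4*(-4))*(5*(-1*3*(-1)) + I) = (15 - 4*(-4))*(5*(-1*3*(-1)) + 64) = (15 + 16)*(5*(-3*(-1)) + 64) = 31*(5*3 + 64) = 31*(15 + 64) = 31*79 = 2449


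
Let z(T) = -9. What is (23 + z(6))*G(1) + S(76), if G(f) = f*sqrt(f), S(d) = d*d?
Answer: 5790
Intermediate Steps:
S(d) = d**2
G(f) = f**(3/2)
(23 + z(6))*G(1) + S(76) = (23 - 9)*1**(3/2) + 76**2 = 14*1 + 5776 = 14 + 5776 = 5790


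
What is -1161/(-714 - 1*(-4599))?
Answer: -387/1295 ≈ -0.29884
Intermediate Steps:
-1161/(-714 - 1*(-4599)) = -1161/(-714 + 4599) = -1161/3885 = -1161*1/3885 = -387/1295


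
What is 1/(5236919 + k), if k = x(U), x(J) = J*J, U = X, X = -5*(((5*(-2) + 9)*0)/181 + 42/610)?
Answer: 3721/19486576040 ≈ 1.9095e-7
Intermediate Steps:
X = -21/61 (X = -5*(((-10 + 9)*0)*(1/181) + 42*(1/610)) = -5*(-1*0*(1/181) + 21/305) = -5*(0*(1/181) + 21/305) = -5*(0 + 21/305) = -5*21/305 = -21/61 ≈ -0.34426)
U = -21/61 ≈ -0.34426
x(J) = J**2
k = 441/3721 (k = (-21/61)**2 = 441/3721 ≈ 0.11852)
1/(5236919 + k) = 1/(5236919 + 441/3721) = 1/(19486576040/3721) = 3721/19486576040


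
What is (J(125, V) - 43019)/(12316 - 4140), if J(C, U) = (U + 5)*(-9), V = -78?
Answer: -21181/4088 ≈ -5.1813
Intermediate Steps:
J(C, U) = -45 - 9*U (J(C, U) = (5 + U)*(-9) = -45 - 9*U)
(J(125, V) - 43019)/(12316 - 4140) = ((-45 - 9*(-78)) - 43019)/(12316 - 4140) = ((-45 + 702) - 43019)/8176 = (657 - 43019)*(1/8176) = -42362*1/8176 = -21181/4088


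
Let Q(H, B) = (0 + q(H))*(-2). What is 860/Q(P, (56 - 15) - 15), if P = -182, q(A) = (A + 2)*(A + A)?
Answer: -43/6552 ≈ -0.0065629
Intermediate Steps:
q(A) = 2*A*(2 + A) (q(A) = (2 + A)*(2*A) = 2*A*(2 + A))
Q(H, B) = -4*H*(2 + H) (Q(H, B) = (0 + 2*H*(2 + H))*(-2) = (2*H*(2 + H))*(-2) = -4*H*(2 + H))
860/Q(P, (56 - 15) - 15) = 860/((-4*(-182)*(2 - 182))) = 860/((-4*(-182)*(-180))) = 860/(-131040) = 860*(-1/131040) = -43/6552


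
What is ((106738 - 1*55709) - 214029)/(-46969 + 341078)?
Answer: -163000/294109 ≈ -0.55422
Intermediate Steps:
((106738 - 1*55709) - 214029)/(-46969 + 341078) = ((106738 - 55709) - 214029)/294109 = (51029 - 214029)*(1/294109) = -163000*1/294109 = -163000/294109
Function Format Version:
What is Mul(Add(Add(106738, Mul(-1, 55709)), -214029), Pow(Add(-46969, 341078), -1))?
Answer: Rational(-163000, 294109) ≈ -0.55422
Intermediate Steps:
Mul(Add(Add(106738, Mul(-1, 55709)), -214029), Pow(Add(-46969, 341078), -1)) = Mul(Add(Add(106738, -55709), -214029), Pow(294109, -1)) = Mul(Add(51029, -214029), Rational(1, 294109)) = Mul(-163000, Rational(1, 294109)) = Rational(-163000, 294109)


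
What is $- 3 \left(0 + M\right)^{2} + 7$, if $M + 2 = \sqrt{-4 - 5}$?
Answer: $22 + 36 i \approx 22.0 + 36.0 i$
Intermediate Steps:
$M = -2 + 3 i$ ($M = -2 + \sqrt{-4 - 5} = -2 + \sqrt{-9} = -2 + 3 i \approx -2.0 + 3.0 i$)
$- 3 \left(0 + M\right)^{2} + 7 = - 3 \left(0 - \left(2 - 3 i\right)\right)^{2} + 7 = - 3 \left(-2 + 3 i\right)^{2} + 7 = 7 - 3 \left(-2 + 3 i\right)^{2}$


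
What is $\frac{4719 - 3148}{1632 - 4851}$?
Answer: $- \frac{1571}{3219} \approx -0.48804$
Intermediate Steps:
$\frac{4719 - 3148}{1632 - 4851} = \frac{1571}{-3219} = 1571 \left(- \frac{1}{3219}\right) = - \frac{1571}{3219}$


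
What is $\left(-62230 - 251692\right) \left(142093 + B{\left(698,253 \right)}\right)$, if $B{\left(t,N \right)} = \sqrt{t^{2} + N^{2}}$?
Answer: $-44606118746 - 313922 \sqrt{551213} \approx -4.4839 \cdot 10^{10}$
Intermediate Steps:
$B{\left(t,N \right)} = \sqrt{N^{2} + t^{2}}$
$\left(-62230 - 251692\right) \left(142093 + B{\left(698,253 \right)}\right) = \left(-62230 - 251692\right) \left(142093 + \sqrt{253^{2} + 698^{2}}\right) = - 313922 \left(142093 + \sqrt{64009 + 487204}\right) = - 313922 \left(142093 + \sqrt{551213}\right) = -44606118746 - 313922 \sqrt{551213}$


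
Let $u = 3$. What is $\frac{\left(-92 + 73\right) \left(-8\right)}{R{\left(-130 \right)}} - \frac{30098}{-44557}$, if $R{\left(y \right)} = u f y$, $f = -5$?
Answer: $\frac{32731882}{43443075} \approx 0.75344$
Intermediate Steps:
$R{\left(y \right)} = - 15 y$ ($R{\left(y \right)} = 3 \left(-5\right) y = - 15 y$)
$\frac{\left(-92 + 73\right) \left(-8\right)}{R{\left(-130 \right)}} - \frac{30098}{-44557} = \frac{\left(-92 + 73\right) \left(-8\right)}{\left(-15\right) \left(-130\right)} - \frac{30098}{-44557} = \frac{\left(-19\right) \left(-8\right)}{1950} - - \frac{30098}{44557} = 152 \cdot \frac{1}{1950} + \frac{30098}{44557} = \frac{76}{975} + \frac{30098}{44557} = \frac{32731882}{43443075}$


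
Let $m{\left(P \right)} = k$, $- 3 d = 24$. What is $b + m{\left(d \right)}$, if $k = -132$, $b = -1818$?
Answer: $-1950$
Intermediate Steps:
$d = -8$ ($d = \left(- \frac{1}{3}\right) 24 = -8$)
$m{\left(P \right)} = -132$
$b + m{\left(d \right)} = -1818 - 132 = -1950$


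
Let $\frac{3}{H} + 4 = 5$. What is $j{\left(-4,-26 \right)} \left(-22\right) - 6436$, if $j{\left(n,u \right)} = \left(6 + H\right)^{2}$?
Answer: $-8218$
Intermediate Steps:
$H = 3$ ($H = \frac{3}{-4 + 5} = \frac{3}{1} = 3 \cdot 1 = 3$)
$j{\left(n,u \right)} = 81$ ($j{\left(n,u \right)} = \left(6 + 3\right)^{2} = 9^{2} = 81$)
$j{\left(-4,-26 \right)} \left(-22\right) - 6436 = 81 \left(-22\right) - 6436 = -1782 - 6436 = -8218$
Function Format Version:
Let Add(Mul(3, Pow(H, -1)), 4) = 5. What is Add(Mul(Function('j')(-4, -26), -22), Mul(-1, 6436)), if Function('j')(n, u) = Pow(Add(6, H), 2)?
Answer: -8218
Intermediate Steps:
H = 3 (H = Mul(3, Pow(Add(-4, 5), -1)) = Mul(3, Pow(1, -1)) = Mul(3, 1) = 3)
Function('j')(n, u) = 81 (Function('j')(n, u) = Pow(Add(6, 3), 2) = Pow(9, 2) = 81)
Add(Mul(Function('j')(-4, -26), -22), Mul(-1, 6436)) = Add(Mul(81, -22), Mul(-1, 6436)) = Add(-1782, -6436) = -8218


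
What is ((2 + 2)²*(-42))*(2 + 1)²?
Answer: -6048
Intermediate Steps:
((2 + 2)²*(-42))*(2 + 1)² = (4²*(-42))*3² = (16*(-42))*9 = -672*9 = -6048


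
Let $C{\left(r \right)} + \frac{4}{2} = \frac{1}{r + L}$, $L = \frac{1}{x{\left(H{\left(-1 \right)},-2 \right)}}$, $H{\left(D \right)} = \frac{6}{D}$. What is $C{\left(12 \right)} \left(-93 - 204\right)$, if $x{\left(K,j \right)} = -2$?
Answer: $\frac{13068}{23} \approx 568.17$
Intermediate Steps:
$L = - \frac{1}{2}$ ($L = \frac{1}{-2} = - \frac{1}{2} \approx -0.5$)
$C{\left(r \right)} = -2 + \frac{1}{- \frac{1}{2} + r}$ ($C{\left(r \right)} = -2 + \frac{1}{r - \frac{1}{2}} = -2 + \frac{1}{- \frac{1}{2} + r}$)
$C{\left(12 \right)} \left(-93 - 204\right) = \frac{4 \left(1 - 12\right)}{-1 + 2 \cdot 12} \left(-93 - 204\right) = \frac{4 \left(1 - 12\right)}{-1 + 24} \left(-297\right) = 4 \cdot \frac{1}{23} \left(-11\right) \left(-297\right) = \left(- \frac{44}{23}\right) \left(-297\right) = \frac{13068}{23}$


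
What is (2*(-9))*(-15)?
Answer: 270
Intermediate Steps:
(2*(-9))*(-15) = -18*(-15) = 270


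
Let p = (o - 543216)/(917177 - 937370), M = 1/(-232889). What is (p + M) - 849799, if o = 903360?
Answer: -1332152355267744/1567575859 ≈ -8.4982e+5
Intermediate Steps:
M = -1/232889 ≈ -4.2939e-6
p = -120048/6731 (p = (903360 - 543216)/(917177 - 937370) = 360144/(-20193) = 360144*(-1/20193) = -120048/6731 ≈ -17.835)
(p + M) - 849799 = (-120048/6731 - 1/232889) - 849799 = -27957865403/1567575859 - 849799 = -1332152355267744/1567575859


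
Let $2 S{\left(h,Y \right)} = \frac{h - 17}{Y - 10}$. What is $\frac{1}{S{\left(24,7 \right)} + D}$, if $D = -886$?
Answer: $- \frac{6}{5323} \approx -0.0011272$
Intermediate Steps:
$S{\left(h,Y \right)} = \frac{-17 + h}{2 \left(-10 + Y\right)}$ ($S{\left(h,Y \right)} = \frac{\left(h - 17\right) \frac{1}{Y - 10}}{2} = \frac{\left(-17 + h\right) \frac{1}{-10 + Y}}{2} = \frac{\frac{1}{-10 + Y} \left(-17 + h\right)}{2} = \frac{-17 + h}{2 \left(-10 + Y\right)}$)
$\frac{1}{S{\left(24,7 \right)} + D} = \frac{1}{\frac{-17 + 24}{2 \left(-10 + 7\right)} - 886} = \frac{1}{\frac{1}{2} \frac{1}{-3} \cdot 7 - 886} = \frac{1}{\frac{1}{2} \left(- \frac{1}{3}\right) 7 - 886} = \frac{1}{- \frac{7}{6} - 886} = \frac{1}{- \frac{5323}{6}} = - \frac{6}{5323}$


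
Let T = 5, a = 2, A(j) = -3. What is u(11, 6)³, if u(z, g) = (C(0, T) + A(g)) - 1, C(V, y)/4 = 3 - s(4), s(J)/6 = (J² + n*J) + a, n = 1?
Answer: -140608000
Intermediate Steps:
s(J) = 12 + 6*J + 6*J² (s(J) = 6*((J² + 1*J) + 2) = 6*((J² + J) + 2) = 6*((J + J²) + 2) = 6*(2 + J + J²) = 12 + 6*J + 6*J²)
C(V, y) = -516 (C(V, y) = 4*(3 - (12 + 6*4 + 6*4²)) = 4*(3 - (12 + 24 + 6*16)) = 4*(3 - (12 + 24 + 96)) = 4*(3 - 1*132) = 4*(3 - 132) = 4*(-129) = -516)
u(z, g) = -520 (u(z, g) = (-516 - 3) - 1 = -519 - 1 = -520)
u(11, 6)³ = (-520)³ = -140608000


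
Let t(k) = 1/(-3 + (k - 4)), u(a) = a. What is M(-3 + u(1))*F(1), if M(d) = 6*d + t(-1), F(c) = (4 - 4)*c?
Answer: 0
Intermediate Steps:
F(c) = 0 (F(c) = 0*c = 0)
t(k) = 1/(-7 + k) (t(k) = 1/(-3 + (-4 + k)) = 1/(-7 + k))
M(d) = -⅛ + 6*d (M(d) = 6*d + 1/(-7 - 1) = 6*d + 1/(-8) = 6*d - ⅛ = -⅛ + 6*d)
M(-3 + u(1))*F(1) = (-⅛ + 6*(-3 + 1))*0 = (-⅛ + 6*(-2))*0 = (-⅛ - 12)*0 = -97/8*0 = 0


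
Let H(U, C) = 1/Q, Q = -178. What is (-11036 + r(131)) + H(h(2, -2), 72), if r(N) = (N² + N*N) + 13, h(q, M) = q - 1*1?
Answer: 4147221/178 ≈ 23299.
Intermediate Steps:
h(q, M) = -1 + q (h(q, M) = q - 1 = -1 + q)
H(U, C) = -1/178 (H(U, C) = 1/(-178) = -1/178)
r(N) = 13 + 2*N² (r(N) = (N² + N²) + 13 = 2*N² + 13 = 13 + 2*N²)
(-11036 + r(131)) + H(h(2, -2), 72) = (-11036 + (13 + 2*131²)) - 1/178 = (-11036 + (13 + 2*17161)) - 1/178 = (-11036 + (13 + 34322)) - 1/178 = (-11036 + 34335) - 1/178 = 23299 - 1/178 = 4147221/178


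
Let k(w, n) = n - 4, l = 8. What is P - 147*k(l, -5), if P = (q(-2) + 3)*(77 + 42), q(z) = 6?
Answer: 2394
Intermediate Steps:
k(w, n) = -4 + n
P = 1071 (P = (6 + 3)*(77 + 42) = 9*119 = 1071)
P - 147*k(l, -5) = 1071 - 147*(-4 - 5) = 1071 - 147*(-9) = 1071 + 1323 = 2394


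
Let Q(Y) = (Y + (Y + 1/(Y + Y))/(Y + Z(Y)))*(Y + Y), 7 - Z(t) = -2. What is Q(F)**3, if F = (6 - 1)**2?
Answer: 83745976693751/39304 ≈ 2.1307e+9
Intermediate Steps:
Z(t) = 9 (Z(t) = 7 - 1*(-2) = 7 + 2 = 9)
F = 25 (F = 5**2 = 25)
Q(Y) = 2*Y*(Y + (Y + 1/(2*Y))/(9 + Y)) (Q(Y) = (Y + (Y + 1/(Y + Y))/(Y + 9))*(Y + Y) = (Y + (Y + 1/(2*Y))/(9 + Y))*(2*Y) = 2*Y*(Y + (Y + 1/(2*Y))/(9 + Y)))
Q(F)**3 = ((1 + 2*25**3 + 20*25**2)/(9 + 25))**3 = ((1 + 2*15625 + 20*625)/34)**3 = ((1 + 31250 + 12500)/34)**3 = ((1/34)*43751)**3 = (43751/34)**3 = 83745976693751/39304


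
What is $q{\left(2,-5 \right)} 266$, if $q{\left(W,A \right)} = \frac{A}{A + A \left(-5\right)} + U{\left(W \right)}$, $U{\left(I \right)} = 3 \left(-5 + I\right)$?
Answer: $- \frac{4921}{2} \approx -2460.5$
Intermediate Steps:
$U{\left(I \right)} = -15 + 3 I$
$q{\left(W,A \right)} = - \frac{61}{4} + 3 W$ ($q{\left(W,A \right)} = \frac{A}{A + A \left(-5\right)} + \left(-15 + 3 W\right) = \frac{A}{A - 5 A} + \left(-15 + 3 W\right) = \frac{A}{\left(-4\right) A} + \left(-15 + 3 W\right) = - \frac{1}{4 A} A + \left(-15 + 3 W\right) = - \frac{1}{4} + \left(-15 + 3 W\right) = - \frac{61}{4} + 3 W$)
$q{\left(2,-5 \right)} 266 = \left(- \frac{61}{4} + 3 \cdot 2\right) 266 = \left(- \frac{61}{4} + 6\right) 266 = \left(- \frac{37}{4}\right) 266 = - \frac{4921}{2}$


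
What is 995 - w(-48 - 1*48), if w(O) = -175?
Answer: 1170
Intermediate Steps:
995 - w(-48 - 1*48) = 995 - 1*(-175) = 995 + 175 = 1170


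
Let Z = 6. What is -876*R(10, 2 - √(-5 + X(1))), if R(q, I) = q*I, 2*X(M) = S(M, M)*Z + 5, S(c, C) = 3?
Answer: -17520 + 4380*√26 ≈ 4813.7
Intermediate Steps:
X(M) = 23/2 (X(M) = (3*6 + 5)/2 = (18 + 5)/2 = (½)*23 = 23/2)
R(q, I) = I*q
-876*R(10, 2 - √(-5 + X(1))) = -876*(2 - √(-5 + 23/2))*10 = -876*(2 - √(13/2))*10 = -876*(2 - √26/2)*10 = -876*(20 - 5*√26) = -17520 + 4380*√26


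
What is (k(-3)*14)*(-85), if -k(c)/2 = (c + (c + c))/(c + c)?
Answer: 3570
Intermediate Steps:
k(c) = -3 (k(c) = -2*(c + (c + c))/(c + c) = -2*(c + 2*c)/(2*c) = -2*3*c*1/(2*c) = -2*3/2 = -3)
(k(-3)*14)*(-85) = -3*14*(-85) = -42*(-85) = 3570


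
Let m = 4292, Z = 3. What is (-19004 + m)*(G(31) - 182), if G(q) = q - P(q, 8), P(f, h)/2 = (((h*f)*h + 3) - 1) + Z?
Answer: 60745848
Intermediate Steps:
P(f, h) = 10 + 2*f*h² (P(f, h) = 2*((((h*f)*h + 3) - 1) + 3) = 2*((((f*h)*h + 3) - 1) + 3) = 2*(((f*h² + 3) - 1) + 3) = 2*(((3 + f*h²) - 1) + 3) = 2*((2 + f*h²) + 3) = 2*(5 + f*h²) = 10 + 2*f*h²)
G(q) = -10 - 127*q (G(q) = q - (10 + 2*q*8²) = q - (10 + 2*q*64) = q - (10 + 128*q) = q + (-10 - 128*q) = -10 - 127*q)
(-19004 + m)*(G(31) - 182) = (-19004 + 4292)*((-10 - 127*31) - 182) = -14712*((-10 - 3937) - 182) = -14712*(-3947 - 182) = -14712*(-4129) = 60745848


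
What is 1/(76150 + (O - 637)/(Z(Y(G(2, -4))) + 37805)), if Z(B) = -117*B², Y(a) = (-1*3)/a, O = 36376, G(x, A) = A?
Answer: 603827/45981997874 ≈ 1.3132e-5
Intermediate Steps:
Y(a) = -3/a
1/(76150 + (O - 637)/(Z(Y(G(2, -4))) + 37805)) = 1/(76150 + (36376 - 637)/(-117*(-3/(-4))² + 37805)) = 1/(76150 + 35739/(-117*(-3*(-¼))² + 37805)) = 1/(76150 + 35739/(-117*(¾)² + 37805)) = 1/(76150 + 35739/(-117*9/16 + 37805)) = 1/(76150 + 35739/(-1053/16 + 37805)) = 1/(76150 + 35739/(603827/16)) = 1/(76150 + 35739*(16/603827)) = 1/(76150 + 571824/603827) = 1/(45981997874/603827) = 603827/45981997874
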